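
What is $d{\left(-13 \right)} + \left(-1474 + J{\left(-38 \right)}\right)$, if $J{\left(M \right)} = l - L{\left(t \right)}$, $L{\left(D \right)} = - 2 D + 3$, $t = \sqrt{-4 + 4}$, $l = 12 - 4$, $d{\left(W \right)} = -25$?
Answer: $-1494$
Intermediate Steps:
$l = 8$ ($l = 12 - 4 = 8$)
$t = 0$ ($t = \sqrt{0} = 0$)
$L{\left(D \right)} = 3 - 2 D$
$J{\left(M \right)} = 5$ ($J{\left(M \right)} = 8 - \left(3 - 0\right) = 8 - \left(3 + 0\right) = 8 - 3 = 5$)
$d{\left(-13 \right)} + \left(-1474 + J{\left(-38 \right)}\right) = -25 + \left(-1474 + 5\right) = -25 - 1469 = -1494$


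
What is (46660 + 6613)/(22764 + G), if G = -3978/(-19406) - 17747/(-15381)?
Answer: 7950560702139/3397544106002 ≈ 2.3401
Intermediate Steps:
G = 202791950/149241843 (G = -3978*(-1/19406) - 17747*(-1/15381) = 1989/9703 + 17747/15381 = 202791950/149241843 ≈ 1.3588)
(46660 + 6613)/(22764 + G) = (46660 + 6613)/(22764 + 202791950/149241843) = 53273/(3397544106002/149241843) = 53273*(149241843/3397544106002) = 7950560702139/3397544106002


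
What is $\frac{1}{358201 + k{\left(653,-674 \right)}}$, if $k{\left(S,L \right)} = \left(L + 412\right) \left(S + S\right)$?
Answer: $\frac{1}{16029} \approx 6.2387 \cdot 10^{-5}$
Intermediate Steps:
$k{\left(S,L \right)} = 2 S \left(412 + L\right)$ ($k{\left(S,L \right)} = \left(412 + L\right) 2 S = 2 S \left(412 + L\right)$)
$\frac{1}{358201 + k{\left(653,-674 \right)}} = \frac{1}{358201 + 2 \cdot 653 \left(412 - 674\right)} = \frac{1}{358201 + 2 \cdot 653 \left(-262\right)} = \frac{1}{358201 - 342172} = \frac{1}{16029}$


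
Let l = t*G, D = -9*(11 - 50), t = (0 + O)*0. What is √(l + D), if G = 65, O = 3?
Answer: 3*√39 ≈ 18.735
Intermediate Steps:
t = 0 (t = (0 + 3)*0 = 3*0 = 0)
D = 351 (D = -9*(-39) = 351)
l = 0 (l = 0*65 = 0)
√(l + D) = √(0 + 351) = √351 = 3*√39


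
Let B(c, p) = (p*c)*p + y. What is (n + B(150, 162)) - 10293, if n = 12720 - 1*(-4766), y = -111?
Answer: 3943682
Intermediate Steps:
B(c, p) = -111 + c*p² (B(c, p) = (p*c)*p - 111 = (c*p)*p - 111 = c*p² - 111 = -111 + c*p²)
n = 17486 (n = 12720 + 4766 = 17486)
(n + B(150, 162)) - 10293 = (17486 + (-111 + 150*162²)) - 10293 = (17486 + (-111 + 150*26244)) - 10293 = (17486 + (-111 + 3936600)) - 10293 = (17486 + 3936489) - 10293 = 3953975 - 10293 = 3943682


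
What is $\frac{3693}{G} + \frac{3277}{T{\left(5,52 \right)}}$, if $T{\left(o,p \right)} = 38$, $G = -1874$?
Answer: $\frac{1500191}{17803} \approx 84.266$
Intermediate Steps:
$\frac{3693}{G} + \frac{3277}{T{\left(5,52 \right)}} = \frac{3693}{-1874} + \frac{3277}{38} = 3693 \left(- \frac{1}{1874}\right) + 3277 \cdot \frac{1}{38} = - \frac{3693}{1874} + \frac{3277}{38} = \frac{1500191}{17803}$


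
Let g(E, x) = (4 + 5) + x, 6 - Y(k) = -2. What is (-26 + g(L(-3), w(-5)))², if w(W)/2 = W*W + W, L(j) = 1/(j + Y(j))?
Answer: 529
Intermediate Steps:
Y(k) = 8 (Y(k) = 6 - 1*(-2) = 6 + 2 = 8)
L(j) = 1/(8 + j) (L(j) = 1/(j + 8) = 1/(8 + j))
w(W) = 2*W + 2*W² (w(W) = 2*(W*W + W) = 2*(W² + W) = 2*(W + W²) = 2*W + 2*W²)
g(E, x) = 9 + x
(-26 + g(L(-3), w(-5)))² = (-26 + (9 + 2*(-5)*(1 - 5)))² = (-26 + (9 + 2*(-5)*(-4)))² = (-26 + (9 + 40))² = (-26 + 49)² = 23² = 529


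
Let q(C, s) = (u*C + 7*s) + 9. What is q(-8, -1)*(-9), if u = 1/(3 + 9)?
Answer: -12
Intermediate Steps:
u = 1/12 ≈ 0.083333
q(C, s) = 9 + 7*s + C/12 (q(C, s) = (C/12 + 7*s) + 9 = (7*s + C/12) + 9 = 9 + 7*s + C/12)
q(-8, -1)*(-9) = (9 + 7*(-1) + (1/12)*(-8))*(-9) = (9 - 7 - 2/3)*(-9) = (4/3)*(-9) = -12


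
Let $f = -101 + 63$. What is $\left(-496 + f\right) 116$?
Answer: $-61944$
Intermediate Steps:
$f = -38$
$\left(-496 + f\right) 116 = \left(-496 - 38\right) 116 = \left(-534\right) 116 = -61944$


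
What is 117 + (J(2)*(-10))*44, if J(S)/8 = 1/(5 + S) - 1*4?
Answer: 95859/7 ≈ 13694.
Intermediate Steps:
J(S) = -32 + 8/(5 + S) (J(S) = 8*(1/(5 + S) - 1*4) = 8*(1/(5 + S) - 4) = 8*(-4 + 1/(5 + S)) = -32 + 8/(5 + S))
117 + (J(2)*(-10))*44 = 117 + ((8*(-19 - 4*2)/(5 + 2))*(-10))*44 = 117 + ((8*(-19 - 8)/7)*(-10))*44 = 117 + ((8*(⅐)*(-27))*(-10))*44 = 117 - 216/7*(-10)*44 = 117 + (2160/7)*44 = 117 + 95040/7 = 95859/7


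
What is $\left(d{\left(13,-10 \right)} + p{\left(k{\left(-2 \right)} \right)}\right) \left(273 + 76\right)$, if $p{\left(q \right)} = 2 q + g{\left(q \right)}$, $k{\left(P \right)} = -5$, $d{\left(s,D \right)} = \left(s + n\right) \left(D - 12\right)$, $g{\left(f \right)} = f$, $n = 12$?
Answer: $-197185$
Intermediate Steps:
$d{\left(s,D \right)} = \left(-12 + D\right) \left(12 + s\right)$ ($d{\left(s,D \right)} = \left(s + 12\right) \left(D - 12\right) = \left(12 + s\right) \left(-12 + D\right) = \left(-12 + D\right) \left(12 + s\right)$)
$p{\left(q \right)} = 3 q$ ($p{\left(q \right)} = 2 q + q = 3 q$)
$\left(d{\left(13,-10 \right)} + p{\left(k{\left(-2 \right)} \right)}\right) \left(273 + 76\right) = \left(\left(-144 - 156 + 12 \left(-10\right) - 130\right) + 3 \left(-5\right)\right) \left(273 + 76\right) = \left(\left(-144 - 156 - 120 - 130\right) - 15\right) 349 = \left(-550 - 15\right) 349 = \left(-565\right) 349 = -197185$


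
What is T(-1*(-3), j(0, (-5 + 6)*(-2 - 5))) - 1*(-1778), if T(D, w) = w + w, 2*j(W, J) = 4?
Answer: 1782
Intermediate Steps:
j(W, J) = 2 (j(W, J) = (½)*4 = 2)
T(D, w) = 2*w
T(-1*(-3), j(0, (-5 + 6)*(-2 - 5))) - 1*(-1778) = 2*2 - 1*(-1778) = 4 + 1778 = 1782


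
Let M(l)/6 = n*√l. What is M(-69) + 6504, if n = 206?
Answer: 6504 + 1236*I*√69 ≈ 6504.0 + 10267.0*I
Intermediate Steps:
M(l) = 1236*√l (M(l) = 6*(206*√l) = 1236*√l)
M(-69) + 6504 = 1236*√(-69) + 6504 = 1236*(I*√69) + 6504 = 1236*I*√69 + 6504 = 6504 + 1236*I*√69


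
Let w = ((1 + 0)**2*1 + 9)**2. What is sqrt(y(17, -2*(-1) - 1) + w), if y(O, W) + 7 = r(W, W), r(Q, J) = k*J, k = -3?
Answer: 3*sqrt(10) ≈ 9.4868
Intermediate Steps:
w = 100 (w = (1**2*1 + 9)**2 = (1*1 + 9)**2 = (1 + 9)**2 = 10**2 = 100)
r(Q, J) = -3*J
y(O, W) = -7 - 3*W
sqrt(y(17, -2*(-1) - 1) + w) = sqrt((-7 - 3*(-2*(-1) - 1)) + 100) = sqrt((-7 - 3*(2 - 1)) + 100) = sqrt((-7 - 3*1) + 100) = sqrt((-7 - 3) + 100) = sqrt(-10 + 100) = sqrt(90) = 3*sqrt(10)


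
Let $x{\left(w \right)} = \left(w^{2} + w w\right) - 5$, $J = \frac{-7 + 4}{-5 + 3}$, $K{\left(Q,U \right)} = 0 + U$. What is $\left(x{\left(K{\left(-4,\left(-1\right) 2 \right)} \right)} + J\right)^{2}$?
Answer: $\frac{81}{4} \approx 20.25$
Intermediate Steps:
$K{\left(Q,U \right)} = U$
$J = \frac{3}{2}$ ($J = - \frac{3}{-2} = \left(-3\right) \left(- \frac{1}{2}\right) = \frac{3}{2} \approx 1.5$)
$x{\left(w \right)} = -5 + 2 w^{2}$ ($x{\left(w \right)} = \left(w^{2} + w^{2}\right) - 5 = 2 w^{2} - 5 = -5 + 2 w^{2}$)
$\left(x{\left(K{\left(-4,\left(-1\right) 2 \right)} \right)} + J\right)^{2} = \left(\left(-5 + 2 \left(\left(-1\right) 2\right)^{2}\right) + \frac{3}{2}\right)^{2} = \left(\left(-5 + 2 \left(-2\right)^{2}\right) + \frac{3}{2}\right)^{2} = \left(\left(-5 + 2 \cdot 4\right) + \frac{3}{2}\right)^{2} = \left(\left(-5 + 8\right) + \frac{3}{2}\right)^{2} = \left(3 + \frac{3}{2}\right)^{2} = \left(\frac{9}{2}\right)^{2} = \frac{81}{4}$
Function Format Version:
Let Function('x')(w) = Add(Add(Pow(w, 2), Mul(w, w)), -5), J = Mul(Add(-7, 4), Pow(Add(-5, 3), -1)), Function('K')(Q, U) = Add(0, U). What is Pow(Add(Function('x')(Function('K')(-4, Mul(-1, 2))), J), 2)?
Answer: Rational(81, 4) ≈ 20.250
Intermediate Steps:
Function('K')(Q, U) = U
J = Rational(3, 2) (J = Mul(-3, Pow(-2, -1)) = Mul(-3, Rational(-1, 2)) = Rational(3, 2) ≈ 1.5000)
Function('x')(w) = Add(-5, Mul(2, Pow(w, 2))) (Function('x')(w) = Add(Add(Pow(w, 2), Pow(w, 2)), -5) = Add(Mul(2, Pow(w, 2)), -5) = Add(-5, Mul(2, Pow(w, 2))))
Pow(Add(Function('x')(Function('K')(-4, Mul(-1, 2))), J), 2) = Pow(Add(Add(-5, Mul(2, Pow(Mul(-1, 2), 2))), Rational(3, 2)), 2) = Pow(Add(Add(-5, Mul(2, Pow(-2, 2))), Rational(3, 2)), 2) = Pow(Add(Add(-5, Mul(2, 4)), Rational(3, 2)), 2) = Pow(Add(Add(-5, 8), Rational(3, 2)), 2) = Pow(Add(3, Rational(3, 2)), 2) = Pow(Rational(9, 2), 2) = Rational(81, 4)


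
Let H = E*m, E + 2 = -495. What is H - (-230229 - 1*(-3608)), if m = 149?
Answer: 152568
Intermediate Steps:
E = -497 (E = -2 - 495 = -497)
H = -74053 (H = -497*149 = -74053)
H - (-230229 - 1*(-3608)) = -74053 - (-230229 - 1*(-3608)) = -74053 - (-230229 + 3608) = -74053 - 1*(-226621) = -74053 + 226621 = 152568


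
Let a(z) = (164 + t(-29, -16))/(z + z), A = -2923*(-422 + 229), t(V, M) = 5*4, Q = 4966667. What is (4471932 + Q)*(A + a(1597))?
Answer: 8503517704964925/1597 ≈ 5.3247e+12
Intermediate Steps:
t(V, M) = 20
A = 564139 (A = -2923*(-193) = 564139)
a(z) = 92/z (a(z) = (164 + 20)/(z + z) = 184/((2*z)) = 184*(1/(2*z)) = 92/z)
(4471932 + Q)*(A + a(1597)) = (4471932 + 4966667)*(564139 + 92/1597) = 9438599*(564139 + 92*(1/1597)) = 9438599*(564139 + 92/1597) = 9438599*(900930075/1597) = 8503517704964925/1597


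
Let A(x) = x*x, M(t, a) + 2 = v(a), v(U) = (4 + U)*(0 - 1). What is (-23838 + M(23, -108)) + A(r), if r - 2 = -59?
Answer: -20487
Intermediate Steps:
r = -57 (r = 2 - 59 = -57)
v(U) = -4 - U (v(U) = (4 + U)*(-1) = -4 - U)
M(t, a) = -6 - a (M(t, a) = -2 + (-4 - a) = -6 - a)
A(x) = x²
(-23838 + M(23, -108)) + A(r) = (-23838 + (-6 - 1*(-108))) + (-57)² = (-23838 + (-6 + 108)) + 3249 = (-23838 + 102) + 3249 = -23736 + 3249 = -20487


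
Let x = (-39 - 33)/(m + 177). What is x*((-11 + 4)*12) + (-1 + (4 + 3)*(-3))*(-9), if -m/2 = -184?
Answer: 113958/545 ≈ 209.10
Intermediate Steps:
m = 368 (m = -2*(-184) = 368)
x = -72/545 (x = (-39 - 33)/(368 + 177) = -72/545 ≈ -0.13211)
x*((-11 + 4)*12) + (-1 + (4 + 3)*(-3))*(-9) = -72*(-11 + 4)*12/545 + (-1 + (4 + 3)*(-3))*(-9) = -(-504)*12/545 + (-1 + 7*(-3))*(-9) = -72/545*(-84) + (-1 - 21)*(-9) = 6048/545 - 22*(-9) = 6048/545 + 198 = 113958/545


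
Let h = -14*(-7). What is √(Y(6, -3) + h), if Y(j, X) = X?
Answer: √95 ≈ 9.7468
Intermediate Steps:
h = 98
√(Y(6, -3) + h) = √(-3 + 98) = √95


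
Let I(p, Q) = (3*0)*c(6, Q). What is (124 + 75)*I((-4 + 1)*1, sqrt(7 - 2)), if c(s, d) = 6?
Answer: 0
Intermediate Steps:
I(p, Q) = 0 (I(p, Q) = (3*0)*6 = 0*6 = 0)
(124 + 75)*I((-4 + 1)*1, sqrt(7 - 2)) = (124 + 75)*0 = 199*0 = 0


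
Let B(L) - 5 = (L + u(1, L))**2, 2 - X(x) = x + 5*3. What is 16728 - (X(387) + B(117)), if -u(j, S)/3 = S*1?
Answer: -37633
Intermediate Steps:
u(j, S) = -3*S
X(x) = -13 - x (X(x) = 2 - (x + 5*3) = 2 - (x + 15) = 2 - (15 + x) = 2 + (-15 - x) = -13 - x)
B(L) = 5 + 4*L**2 (B(L) = 5 + (L - 3*L)**2 = 5 + (-2*L)**2 = 5 + 4*L**2)
16728 - (X(387) + B(117)) = 16728 - ((-13 - 1*387) + (5 + 4*117**2)) = 16728 - ((-13 - 387) + (5 + 4*13689)) = 16728 - (-400 + (5 + 54756)) = 16728 - (-400 + 54761) = 16728 - 1*54361 = 16728 - 54361 = -37633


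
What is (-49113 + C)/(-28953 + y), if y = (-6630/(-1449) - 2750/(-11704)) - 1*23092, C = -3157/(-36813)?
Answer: 3160373008576/3348740605075 ≈ 0.94375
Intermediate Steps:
C = 451/5259 (C = -3157*(-1/36813) = 451/5259 ≈ 0.085758)
y = -847484551/36708 (y = (-6630*(-1/1449) - 2750*(-1/11704)) - 23092 = (2210/483 + 125/532) - 23092 = 176585/36708 - 23092 = -847484551/36708 ≈ -23087.)
(-49113 + C)/(-28953 + y) = (-49113 + 451/5259)/(-28953 - 847484551/36708) = -258284816/(5259*(-1910291275/36708)) = -258284816/5259*(-36708/1910291275) = 3160373008576/3348740605075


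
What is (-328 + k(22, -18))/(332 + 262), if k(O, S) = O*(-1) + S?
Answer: -184/297 ≈ -0.61953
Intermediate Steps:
k(O, S) = S - O (k(O, S) = -O + S = S - O)
(-328 + k(22, -18))/(332 + 262) = (-328 + (-18 - 1*22))/(332 + 262) = (-328 + (-18 - 22))/594 = (-328 - 40)*(1/594) = -368*1/594 = -184/297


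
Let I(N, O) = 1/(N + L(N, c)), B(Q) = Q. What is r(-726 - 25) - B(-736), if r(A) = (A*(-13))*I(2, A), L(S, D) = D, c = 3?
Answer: 13443/5 ≈ 2688.6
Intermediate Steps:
I(N, O) = 1/(3 + N) (I(N, O) = 1/(N + 3) = 1/(3 + N))
r(A) = -13*A/5 (r(A) = (A*(-13))/(3 + 2) = -13*A/5)
r(-726 - 25) - B(-736) = -13*(-726 - 25)/5 - 1*(-736) = -13/5*(-751) + 736 = 9763/5 + 736 = 13443/5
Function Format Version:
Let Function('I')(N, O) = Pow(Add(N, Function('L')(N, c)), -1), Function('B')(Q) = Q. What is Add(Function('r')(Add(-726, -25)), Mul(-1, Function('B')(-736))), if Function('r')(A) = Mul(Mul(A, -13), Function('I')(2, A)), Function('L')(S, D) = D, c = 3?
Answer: Rational(13443, 5) ≈ 2688.6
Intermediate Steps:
Function('I')(N, O) = Pow(Add(3, N), -1) (Function('I')(N, O) = Pow(Add(N, 3), -1) = Pow(Add(3, N), -1))
Function('r')(A) = Mul(Rational(-13, 5), A) (Function('r')(A) = Mul(Mul(A, -13), Pow(Add(3, 2), -1)) = Mul(Mul(-13, A), Pow(5, -1)) = Mul(Mul(-13, A), Rational(1, 5)) = Mul(Rational(-13, 5), A))
Add(Function('r')(Add(-726, -25)), Mul(-1, Function('B')(-736))) = Add(Mul(Rational(-13, 5), Add(-726, -25)), Mul(-1, -736)) = Add(Mul(Rational(-13, 5), -751), 736) = Add(Rational(9763, 5), 736) = Rational(13443, 5)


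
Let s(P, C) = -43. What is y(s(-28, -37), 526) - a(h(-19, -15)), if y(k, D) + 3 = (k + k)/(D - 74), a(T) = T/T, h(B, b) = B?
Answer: -947/226 ≈ -4.1903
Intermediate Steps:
a(T) = 1
y(k, D) = -3 + 2*k/(-74 + D) (y(k, D) = -3 + (k + k)/(D - 74) = -3 + (2*k)/(-74 + D) = -3 + 2*k/(-74 + D))
y(s(-28, -37), 526) - a(h(-19, -15)) = (222 - 3*526 + 2*(-43))/(-74 + 526) - 1*1 = (222 - 1578 - 86)/452 - 1 = (1/452)*(-1442) - 1 = -721/226 - 1 = -947/226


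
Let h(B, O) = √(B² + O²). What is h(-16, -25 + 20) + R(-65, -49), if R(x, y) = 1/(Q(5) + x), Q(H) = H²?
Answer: -1/40 + √281 ≈ 16.738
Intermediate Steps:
R(x, y) = 1/(25 + x) (R(x, y) = 1/(5² + x) = 1/(25 + x))
h(-16, -25 + 20) + R(-65, -49) = √((-16)² + (-25 + 20)²) + 1/(25 - 65) = √(256 + (-5)²) + 1/(-40) = √(256 + 25) - 1/40 = √281 - 1/40 = -1/40 + √281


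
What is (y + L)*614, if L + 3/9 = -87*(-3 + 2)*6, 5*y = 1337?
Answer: 7267304/15 ≈ 4.8449e+5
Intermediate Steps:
y = 1337/5 (y = (⅕)*1337 = 1337/5 ≈ 267.40)
L = 1565/3 (L = -⅓ - 87*(-3 + 2)*6 = -⅓ - (-87)*6 = -⅓ - 87*(-6) = -⅓ + 522 = 1565/3 ≈ 521.67)
(y + L)*614 = (1337/5 + 1565/3)*614 = (11836/15)*614 = 7267304/15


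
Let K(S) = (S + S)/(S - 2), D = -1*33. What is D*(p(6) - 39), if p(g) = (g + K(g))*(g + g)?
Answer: -2277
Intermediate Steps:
D = -33
K(S) = 2*S/(-2 + S) (K(S) = (2*S)/(-2 + S) = 2*S/(-2 + S))
p(g) = 2*g*(g + 2*g/(-2 + g)) (p(g) = (g + 2*g/(-2 + g))*(g + g) = (g + 2*g/(-2 + g))*(2*g) = 2*g*(g + 2*g/(-2 + g)))
D*(p(6) - 39) = -33*(2*6**3/(-2 + 6) - 39) = -33*(2*216/4 - 39) = -33*(2*216*(1/4) - 39) = -33*(108 - 39) = -33*69 = -2277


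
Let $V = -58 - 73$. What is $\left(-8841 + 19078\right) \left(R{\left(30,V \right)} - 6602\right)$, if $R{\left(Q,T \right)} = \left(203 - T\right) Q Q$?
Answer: $3009657526$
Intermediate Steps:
$V = -131$
$R{\left(Q,T \right)} = Q^{2} \left(203 - T\right)$ ($R{\left(Q,T \right)} = Q \left(203 - T\right) Q = Q^{2} \left(203 - T\right)$)
$\left(-8841 + 19078\right) \left(R{\left(30,V \right)} - 6602\right) = \left(-8841 + 19078\right) \left(30^{2} \left(203 - -131\right) - 6602\right) = 10237 \left(900 \left(203 + 131\right) - 6602\right) = 10237 \left(900 \cdot 334 - 6602\right) = 10237 \left(300600 - 6602\right) = 10237 \cdot 293998 = 3009657526$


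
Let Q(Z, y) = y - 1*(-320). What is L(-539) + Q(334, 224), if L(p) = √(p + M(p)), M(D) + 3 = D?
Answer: 544 + I*√1081 ≈ 544.0 + 32.879*I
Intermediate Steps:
M(D) = -3 + D
Q(Z, y) = 320 + y (Q(Z, y) = y + 320 = 320 + y)
L(p) = √(-3 + 2*p) (L(p) = √(p + (-3 + p)) = √(-3 + 2*p))
L(-539) + Q(334, 224) = √(-3 + 2*(-539)) + (320 + 224) = √(-3 - 1078) + 544 = √(-1081) + 544 = I*√1081 + 544 = 544 + I*√1081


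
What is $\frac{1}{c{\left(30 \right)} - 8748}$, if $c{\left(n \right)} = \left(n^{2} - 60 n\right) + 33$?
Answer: $- \frac{1}{9615} \approx -0.000104$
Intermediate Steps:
$c{\left(n \right)} = 33 + n^{2} - 60 n$
$\frac{1}{c{\left(30 \right)} - 8748} = \frac{1}{\left(33 + 30^{2} - 1800\right) - 8748} = \frac{1}{\left(33 + 900 - 1800\right) - 8748} = \frac{1}{-867 - 8748} = \frac{1}{-9615} = - \frac{1}{9615}$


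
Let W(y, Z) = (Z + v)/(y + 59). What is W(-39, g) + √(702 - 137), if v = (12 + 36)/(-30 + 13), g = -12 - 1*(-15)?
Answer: 3/340 + √565 ≈ 23.779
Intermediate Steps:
g = 3 (g = -12 + 15 = 3)
v = -48/17 (v = 48/(-17) = 48*(-1/17) = -48/17 ≈ -2.8235)
W(y, Z) = (-48/17 + Z)/(59 + y) (W(y, Z) = (Z - 48/17)/(y + 59) = (-48/17 + Z)/(59 + y))
W(-39, g) + √(702 - 137) = (-48/17 + 3)/(59 - 39) + √(702 - 137) = (3/17)/20 + √565 = (1/20)*(3/17) + √565 = 3/340 + √565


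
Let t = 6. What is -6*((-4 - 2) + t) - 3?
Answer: -3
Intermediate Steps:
-6*((-4 - 2) + t) - 3 = -6*((-4 - 2) + 6) - 3 = -6*(-6 + 6) - 3 = -6*0 - 3 = 0 - 3 = -3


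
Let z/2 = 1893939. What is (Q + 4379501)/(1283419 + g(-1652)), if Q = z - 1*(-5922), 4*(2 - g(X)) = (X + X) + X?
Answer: 8173301/1284660 ≈ 6.3622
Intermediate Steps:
z = 3787878 (z = 2*1893939 = 3787878)
g(X) = 2 - 3*X/4 (g(X) = 2 - ((X + X) + X)/4 = 2 - (2*X + X)/4 = 2 - 3*X/4)
Q = 3793800 (Q = 3787878 - 1*(-5922) = 3787878 + 5922 = 3793800)
(Q + 4379501)/(1283419 + g(-1652)) = (3793800 + 4379501)/(1283419 + (2 - ¾*(-1652))) = 8173301/(1283419 + (2 + 1239)) = 8173301/(1283419 + 1241) = 8173301/1284660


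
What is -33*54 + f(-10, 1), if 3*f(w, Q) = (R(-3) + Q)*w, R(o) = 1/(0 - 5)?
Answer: -5354/3 ≈ -1784.7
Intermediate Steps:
R(o) = -1/5 (R(o) = 1/(-5) = -1/5)
f(w, Q) = w*(-1/5 + Q)/3 (f(w, Q) = ((-1/5 + Q)*w)/3 = (w*(-1/5 + Q))/3 = w*(-1/5 + Q)/3)
-33*54 + f(-10, 1) = -33*54 + (1/15)*(-10)*(-1 + 5*1) = -1782 + (1/15)*(-10)*(-1 + 5) = -1782 + (1/15)*(-10)*4 = -1782 - 8/3 = -5354/3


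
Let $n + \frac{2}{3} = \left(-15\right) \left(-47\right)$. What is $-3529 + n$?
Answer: $- \frac{8474}{3} \approx -2824.7$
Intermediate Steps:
$n = \frac{2113}{3}$ ($n = - \frac{2}{3} - -705 = - \frac{2}{3} + 705 = \frac{2113}{3} \approx 704.33$)
$-3529 + n = -3529 + \frac{2113}{3} = - \frac{8474}{3}$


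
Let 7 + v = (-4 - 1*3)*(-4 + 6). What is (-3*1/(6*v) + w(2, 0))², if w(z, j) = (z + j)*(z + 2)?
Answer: 113569/1764 ≈ 64.381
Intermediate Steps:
v = -21 (v = -7 + (-4 - 1*3)*(-4 + 6) = -7 + (-4 - 3)*2 = -7 - 7*2 = -7 - 14 = -21)
w(z, j) = (2 + z)*(j + z) (w(z, j) = (j + z)*(2 + z) = (2 + z)*(j + z))
(-3*1/(6*v) + w(2, 0))² = (-3/(6*(-21)) + (2² + 2*0 + 2*2 + 0*2))² = (-3/(-126) + (4 + 0 + 4 + 0))² = (-3*(-1/126) + 8)² = (1/42 + 8)² = (337/42)² = 113569/1764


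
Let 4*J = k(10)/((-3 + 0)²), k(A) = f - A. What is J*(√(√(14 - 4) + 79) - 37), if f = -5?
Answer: 185/12 - 5*√(79 + √10)/12 ≈ 11.640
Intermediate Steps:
k(A) = -5 - A
J = -5/12 (J = ((-5 - 1*10)/((-3 + 0)²))/4 = ((-5 - 10)/((-3)²))/4 = (-15/9)/4 = (-15*⅑)/4 = (¼)*(-5/3) = -5/12 ≈ -0.41667)
J*(√(√(14 - 4) + 79) - 37) = -5*(√(√(14 - 4) + 79) - 37)/12 = -5*(√(√10 + 79) - 37)/12 = -5*(√(79 + √10) - 37)/12 = -5*(-37 + √(79 + √10))/12 = 185/12 - 5*√(79 + √10)/12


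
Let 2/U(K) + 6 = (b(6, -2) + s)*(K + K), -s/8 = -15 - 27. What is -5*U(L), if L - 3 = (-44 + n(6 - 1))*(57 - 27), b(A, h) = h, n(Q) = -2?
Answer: 5/459921 ≈ 1.0871e-5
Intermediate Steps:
s = 336 (s = -8*(-15 - 27) = -8*(-42) = 336)
L = -1377 (L = 3 + (-44 - 2)*(57 - 27) = 3 - 46*30 = 3 - 1380 = -1377)
U(K) = 2/(-6 + 668*K) (U(K) = 2/(-6 + (-2 + 336)*(K + K)) = 2/(-6 + 334*(2*K)) = 2/(-6 + 668*K))
-5*U(L) = -5/(-3 + 334*(-1377)) = -5/(-3 - 459918) = -5/(-459921) = -5*(-1/459921) = 5/459921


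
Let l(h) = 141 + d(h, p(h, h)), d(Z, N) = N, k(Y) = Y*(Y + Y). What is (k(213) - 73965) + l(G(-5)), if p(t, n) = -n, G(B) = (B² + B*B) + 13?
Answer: 16851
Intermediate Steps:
G(B) = 13 + 2*B² (G(B) = (B² + B²) + 13 = 2*B² + 13 = 13 + 2*B²)
k(Y) = 2*Y² (k(Y) = Y*(2*Y) = 2*Y²)
l(h) = 141 - h
(k(213) - 73965) + l(G(-5)) = (2*213² - 73965) + (141 - (13 + 2*(-5)²)) = (2*45369 - 73965) + (141 - (13 + 2*25)) = (90738 - 73965) + (141 - (13 + 50)) = 16773 + (141 - 1*63) = 16773 + (141 - 63) = 16773 + 78 = 16851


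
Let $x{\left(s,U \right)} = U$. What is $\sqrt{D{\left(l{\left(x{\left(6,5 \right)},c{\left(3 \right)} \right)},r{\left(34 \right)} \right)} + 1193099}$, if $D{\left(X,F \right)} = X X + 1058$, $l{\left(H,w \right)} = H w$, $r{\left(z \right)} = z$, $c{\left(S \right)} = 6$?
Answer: $\sqrt{1195057} \approx 1093.2$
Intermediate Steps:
$D{\left(X,F \right)} = 1058 + X^{2}$ ($D{\left(X,F \right)} = X^{2} + 1058 = 1058 + X^{2}$)
$\sqrt{D{\left(l{\left(x{\left(6,5 \right)},c{\left(3 \right)} \right)},r{\left(34 \right)} \right)} + 1193099} = \sqrt{\left(1058 + \left(5 \cdot 6\right)^{2}\right) + 1193099} = \sqrt{\left(1058 + 30^{2}\right) + 1193099} = \sqrt{\left(1058 + 900\right) + 1193099} = \sqrt{1958 + 1193099} = \sqrt{1195057}$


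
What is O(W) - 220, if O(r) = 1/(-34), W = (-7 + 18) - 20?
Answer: -7481/34 ≈ -220.03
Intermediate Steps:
W = -9 (W = 11 - 20 = -9)
O(r) = -1/34
O(W) - 220 = -1/34 - 220 = -7481/34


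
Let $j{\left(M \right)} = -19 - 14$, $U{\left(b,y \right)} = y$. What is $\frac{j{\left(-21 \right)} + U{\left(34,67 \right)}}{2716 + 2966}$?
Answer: $\frac{17}{2841} \approx 0.0059838$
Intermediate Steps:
$j{\left(M \right)} = -33$
$\frac{j{\left(-21 \right)} + U{\left(34,67 \right)}}{2716 + 2966} = \frac{-33 + 67}{2716 + 2966} = \frac{34}{5682} = 34 \cdot \frac{1}{5682} = \frac{17}{2841}$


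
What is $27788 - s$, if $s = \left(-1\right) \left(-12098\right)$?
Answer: $15690$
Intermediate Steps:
$s = 12098$
$27788 - s = 27788 - 12098 = 15690$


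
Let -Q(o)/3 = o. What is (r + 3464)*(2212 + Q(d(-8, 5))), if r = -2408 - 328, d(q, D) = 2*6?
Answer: 1584128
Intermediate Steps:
d(q, D) = 12
Q(o) = -3*o
r = -2736
(r + 3464)*(2212 + Q(d(-8, 5))) = (-2736 + 3464)*(2212 - 3*12) = 728*(2212 - 36) = 728*2176 = 1584128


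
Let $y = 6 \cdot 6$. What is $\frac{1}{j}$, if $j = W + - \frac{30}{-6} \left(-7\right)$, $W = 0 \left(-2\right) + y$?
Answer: $1$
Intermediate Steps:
$y = 36$
$W = 36$ ($W = 0 \left(-2\right) + 36 = 0 + 36 = 36$)
$j = 1$ ($j = 36 + - \frac{30}{-6} \left(-7\right) = 36 + \left(-30\right) \left(- \frac{1}{6}\right) \left(-7\right) = 36 + 5 \left(-7\right) = 36 - 35 = 1$)
$\frac{1}{j} = 1^{-1} = 1$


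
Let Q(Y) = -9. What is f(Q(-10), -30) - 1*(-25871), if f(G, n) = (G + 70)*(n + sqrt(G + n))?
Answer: 24041 + 61*I*sqrt(39) ≈ 24041.0 + 380.94*I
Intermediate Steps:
f(G, n) = (70 + G)*(n + sqrt(G + n))
f(Q(-10), -30) - 1*(-25871) = (70*(-30) + 70*sqrt(-9 - 30) - 9*(-30) - 9*sqrt(-9 - 30)) - 1*(-25871) = (-2100 + 70*sqrt(-39) + 270 - 9*I*sqrt(39)) + 25871 = (-2100 + 70*(I*sqrt(39)) + 270 - 9*I*sqrt(39)) + 25871 = (-2100 + 70*I*sqrt(39) + 270 - 9*I*sqrt(39)) + 25871 = (-1830 + 61*I*sqrt(39)) + 25871 = 24041 + 61*I*sqrt(39)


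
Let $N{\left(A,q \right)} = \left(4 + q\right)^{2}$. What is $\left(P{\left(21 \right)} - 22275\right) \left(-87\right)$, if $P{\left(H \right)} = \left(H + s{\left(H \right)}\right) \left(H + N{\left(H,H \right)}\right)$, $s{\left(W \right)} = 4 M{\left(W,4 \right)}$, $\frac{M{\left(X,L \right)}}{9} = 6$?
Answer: $-11381949$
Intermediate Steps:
$M{\left(X,L \right)} = 54$ ($M{\left(X,L \right)} = 9 \cdot 6 = 54$)
$s{\left(W \right)} = 216$ ($s{\left(W \right)} = 4 \cdot 54 = 216$)
$P{\left(H \right)} = \left(216 + H\right) \left(H + \left(4 + H\right)^{2}\right)$ ($P{\left(H \right)} = \left(H + 216\right) \left(H + \left(4 + H\right)^{2}\right) = \left(216 + H\right) \left(H + \left(4 + H\right)^{2}\right)$)
$\left(P{\left(21 \right)} - 22275\right) \left(-87\right) = \left(\left(3456 + 21^{3} + 225 \cdot 21^{2} + 1960 \cdot 21\right) - 22275\right) \left(-87\right) = \left(\left(3456 + 9261 + 225 \cdot 441 + 41160\right) - 22275\right) \left(-87\right) = \left(\left(3456 + 9261 + 99225 + 41160\right) - 22275\right) \left(-87\right) = \left(153102 - 22275\right) \left(-87\right) = 130827 \left(-87\right) = -11381949$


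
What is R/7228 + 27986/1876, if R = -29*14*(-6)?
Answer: 3693799/242138 ≈ 15.255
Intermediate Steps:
R = 2436 (R = -406*(-6) = 2436)
R/7228 + 27986/1876 = 2436/7228 + 27986/1876 = 2436*(1/7228) + 27986*(1/1876) = 609/1807 + 1999/134 = 3693799/242138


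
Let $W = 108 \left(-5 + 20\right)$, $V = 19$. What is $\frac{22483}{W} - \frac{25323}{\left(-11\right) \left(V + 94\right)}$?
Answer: $\frac{68969629}{2013660} \approx 34.251$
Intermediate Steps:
$W = 1620$ ($W = 108 \cdot 15 = 1620$)
$\frac{22483}{W} - \frac{25323}{\left(-11\right) \left(V + 94\right)} = \frac{22483}{1620} - \frac{25323}{\left(-11\right) \left(19 + 94\right)} = 22483 \cdot \frac{1}{1620} - \frac{25323}{\left(-11\right) 113} = \frac{22483}{1620} - \frac{25323}{-1243} = \frac{22483}{1620} - - \frac{25323}{1243} = \frac{22483}{1620} + \frac{25323}{1243} = \frac{68969629}{2013660}$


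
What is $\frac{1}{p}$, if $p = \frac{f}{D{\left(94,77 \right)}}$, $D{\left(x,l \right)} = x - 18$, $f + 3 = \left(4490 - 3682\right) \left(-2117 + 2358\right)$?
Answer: $\frac{76}{194725} \approx 0.00039029$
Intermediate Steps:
$f = 194725$ ($f = -3 + \left(4490 - 3682\right) \left(-2117 + 2358\right) = -3 + 808 \cdot 241 = -3 + 194728 = 194725$)
$D{\left(x,l \right)} = -18 + x$
$p = \frac{194725}{76}$ ($p = \frac{194725}{-18 + 94} = \frac{194725}{76} \approx 2562.2$)
$\frac{1}{p} = \frac{1}{\frac{194725}{76}} = \frac{76}{194725}$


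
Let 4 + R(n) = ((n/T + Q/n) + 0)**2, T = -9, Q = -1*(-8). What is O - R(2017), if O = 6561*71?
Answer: 136956874352426/329531409 ≈ 4.1561e+5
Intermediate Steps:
Q = 8
O = 465831
R(n) = -4 + (8/n - n/9)**2 (R(n) = -4 + ((n/(-9) + 8/n) + 0)**2 = -4 + ((n*(-1/9) + 8/n) + 0)**2 = -4 + ((-n/9 + 8/n) + 0)**2 = -4 + ((8/n - n/9) + 0)**2 = -4 + (8/n - n/9)**2)
O - R(2017) = 465831 - (-52/9 + 64/2017**2 + (1/81)*2017**2) = 465831 - (-52/9 + 64*(1/4068289) + (1/81)*4068289) = 465831 - (-52/9 + 64/4068289 + 4068289/81) = 465831 - 1*16549071433453/329531409 = 465831 - 16549071433453/329531409 = 136956874352426/329531409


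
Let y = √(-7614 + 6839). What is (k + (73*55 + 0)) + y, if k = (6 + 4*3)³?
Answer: 9847 + 5*I*√31 ≈ 9847.0 + 27.839*I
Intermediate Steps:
y = 5*I*√31 (y = √(-775) = 5*I*√31 ≈ 27.839*I)
k = 5832 (k = (6 + 12)³ = 18³ = 5832)
(k + (73*55 + 0)) + y = (5832 + (73*55 + 0)) + 5*I*√31 = (5832 + (4015 + 0)) + 5*I*√31 = (5832 + 4015) + 5*I*√31 = 9847 + 5*I*√31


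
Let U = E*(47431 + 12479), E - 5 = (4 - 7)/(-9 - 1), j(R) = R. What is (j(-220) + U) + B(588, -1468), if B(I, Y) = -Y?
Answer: 318771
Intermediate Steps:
E = 53/10 (E = 5 + (4 - 7)/(-9 - 1) = 5 - 3/(-10) = 5 - 3*(-1/10) = 5 + 3/10 = 53/10 ≈ 5.3000)
U = 317523 (U = 53*(47431 + 12479)/10 = (53/10)*59910 = 317523)
(j(-220) + U) + B(588, -1468) = (-220 + 317523) - 1*(-1468) = 317303 + 1468 = 318771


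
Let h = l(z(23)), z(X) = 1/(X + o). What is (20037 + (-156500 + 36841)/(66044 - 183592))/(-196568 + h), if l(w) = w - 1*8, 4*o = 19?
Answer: -261452611785/2564889366736 ≈ -0.10194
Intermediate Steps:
o = 19/4 (o = (¼)*19 = 19/4 ≈ 4.7500)
z(X) = 1/(19/4 + X) (z(X) = 1/(X + 19/4) = 1/(19/4 + X))
l(w) = -8 + w (l(w) = w - 8 = -8 + w)
h = -884/111 (h = -8 + 4/(19 + 4*23) = -8 + 4/(19 + 92) = -8 + 4/111 = -884/111 ≈ -7.9640)
(20037 + (-156500 + 36841)/(66044 - 183592))/(-196568 + h) = (20037 + (-156500 + 36841)/(66044 - 183592))/(-196568 - 884/111) = (20037 - 119659/(-117548))/(-21819932/111) = (20037 - 119659*(-1/117548))*(-111/21819932) = (20037 + 119659/117548)*(-111/21819932) = (2355428935/117548)*(-111/21819932) = -261452611785/2564889366736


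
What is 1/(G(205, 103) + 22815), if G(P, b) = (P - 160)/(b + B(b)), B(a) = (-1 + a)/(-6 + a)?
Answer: 10093/230276160 ≈ 4.3830e-5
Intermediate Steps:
B(a) = (-1 + a)/(-6 + a)
G(P, b) = (-160 + P)/(b + (-1 + b)/(-6 + b)) (G(P, b) = (P - 160)/(b + (-1 + b)/(-6 + b)) = (-160 + P)/(b + (-1 + b)/(-6 + b)))
1/(G(205, 103) + 22815) = 1/((-160 + 205)*(-6 + 103)/(-1 + 103 + 103*(-6 + 103)) + 22815) = 1/(45*97/(-1 + 103 + 103*97) + 22815) = 1/(45*97/(-1 + 103 + 9991) + 22815) = 1/(45*97/10093 + 22815) = 1/((1/10093)*45*97 + 22815) = 1/(4365/10093 + 22815) = 1/(230276160/10093) = 10093/230276160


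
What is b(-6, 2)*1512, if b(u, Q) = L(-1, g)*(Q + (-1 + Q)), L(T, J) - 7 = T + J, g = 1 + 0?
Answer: 31752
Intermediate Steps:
g = 1
L(T, J) = 7 + J + T (L(T, J) = 7 + (T + J) = 7 + (J + T) = 7 + J + T)
b(u, Q) = -7 + 14*Q (b(u, Q) = (7 + 1 - 1)*(Q + (-1 + Q)) = 7*(-1 + 2*Q) = -7 + 14*Q)
b(-6, 2)*1512 = (-7 + 14*2)*1512 = (-7 + 28)*1512 = 21*1512 = 31752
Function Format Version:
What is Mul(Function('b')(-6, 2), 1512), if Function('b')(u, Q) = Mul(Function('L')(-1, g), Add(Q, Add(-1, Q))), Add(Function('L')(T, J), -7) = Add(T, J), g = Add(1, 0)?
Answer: 31752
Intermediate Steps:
g = 1
Function('L')(T, J) = Add(7, J, T) (Function('L')(T, J) = Add(7, Add(T, J)) = Add(7, Add(J, T)) = Add(7, J, T))
Function('b')(u, Q) = Add(-7, Mul(14, Q)) (Function('b')(u, Q) = Mul(Add(7, 1, -1), Add(Q, Add(-1, Q))) = Mul(7, Add(-1, Mul(2, Q))) = Add(-7, Mul(14, Q)))
Mul(Function('b')(-6, 2), 1512) = Mul(Add(-7, Mul(14, 2)), 1512) = Mul(Add(-7, 28), 1512) = Mul(21, 1512) = 31752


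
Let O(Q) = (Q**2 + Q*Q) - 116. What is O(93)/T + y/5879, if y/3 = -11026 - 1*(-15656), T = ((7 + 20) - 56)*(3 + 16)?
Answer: -93359588/3239329 ≈ -28.821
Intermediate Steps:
T = -551 (T = (27 - 56)*19 = -29*19 = -551)
y = 13890 (y = 3*(-11026 - 1*(-15656)) = 3*(-11026 + 15656) = 3*4630 = 13890)
O(Q) = -116 + 2*Q**2 (O(Q) = (Q**2 + Q**2) - 116 = 2*Q**2 - 116 = -116 + 2*Q**2)
O(93)/T + y/5879 = (-116 + 2*93**2)/(-551) + 13890/5879 = (-116 + 2*8649)*(-1/551) + 13890*(1/5879) = (-116 + 17298)*(-1/551) + 13890/5879 = 17182*(-1/551) + 13890/5879 = -17182/551 + 13890/5879 = -93359588/3239329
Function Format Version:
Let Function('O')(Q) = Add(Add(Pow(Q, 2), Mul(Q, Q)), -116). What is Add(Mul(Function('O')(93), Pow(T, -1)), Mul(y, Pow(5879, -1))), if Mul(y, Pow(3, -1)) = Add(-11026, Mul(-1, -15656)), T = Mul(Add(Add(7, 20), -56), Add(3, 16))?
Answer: Rational(-93359588, 3239329) ≈ -28.821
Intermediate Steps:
T = -551 (T = Mul(Add(27, -56), 19) = Mul(-29, 19) = -551)
y = 13890 (y = Mul(3, Add(-11026, Mul(-1, -15656))) = Mul(3, Add(-11026, 15656)) = Mul(3, 4630) = 13890)
Function('O')(Q) = Add(-116, Mul(2, Pow(Q, 2))) (Function('O')(Q) = Add(Add(Pow(Q, 2), Pow(Q, 2)), -116) = Add(Mul(2, Pow(Q, 2)), -116) = Add(-116, Mul(2, Pow(Q, 2))))
Add(Mul(Function('O')(93), Pow(T, -1)), Mul(y, Pow(5879, -1))) = Add(Mul(Add(-116, Mul(2, Pow(93, 2))), Pow(-551, -1)), Mul(13890, Pow(5879, -1))) = Add(Mul(Add(-116, Mul(2, 8649)), Rational(-1, 551)), Mul(13890, Rational(1, 5879))) = Add(Mul(Add(-116, 17298), Rational(-1, 551)), Rational(13890, 5879)) = Add(Mul(17182, Rational(-1, 551)), Rational(13890, 5879)) = Add(Rational(-17182, 551), Rational(13890, 5879)) = Rational(-93359588, 3239329)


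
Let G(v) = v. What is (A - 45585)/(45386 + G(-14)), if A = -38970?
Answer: -28185/15124 ≈ -1.8636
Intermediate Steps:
(A - 45585)/(45386 + G(-14)) = (-38970 - 45585)/(45386 - 14) = -84555/45372 = -84555*1/45372 = -28185/15124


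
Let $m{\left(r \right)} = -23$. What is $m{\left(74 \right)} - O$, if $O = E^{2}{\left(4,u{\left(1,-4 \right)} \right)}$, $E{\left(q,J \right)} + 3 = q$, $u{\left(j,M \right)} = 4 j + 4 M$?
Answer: $-24$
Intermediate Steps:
$u{\left(j,M \right)} = 4 M + 4 j$
$E{\left(q,J \right)} = -3 + q$
$O = 1$ ($O = \left(-3 + 4\right)^{2} = 1^{2} = 1$)
$m{\left(74 \right)} - O = -23 - 1 = -24$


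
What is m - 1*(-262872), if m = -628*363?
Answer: 34908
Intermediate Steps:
m = -227964
m - 1*(-262872) = -227964 - 1*(-262872) = -227964 + 262872 = 34908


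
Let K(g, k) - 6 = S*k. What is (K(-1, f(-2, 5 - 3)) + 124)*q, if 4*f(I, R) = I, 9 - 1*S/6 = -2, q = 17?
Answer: 1649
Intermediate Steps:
S = 66 (S = 54 - 6*(-2) = 54 + 12 = 66)
f(I, R) = I/4
K(g, k) = 6 + 66*k
(K(-1, f(-2, 5 - 3)) + 124)*q = ((6 + 66*((¼)*(-2))) + 124)*17 = ((6 + 66*(-½)) + 124)*17 = ((6 - 33) + 124)*17 = (-27 + 124)*17 = 97*17 = 1649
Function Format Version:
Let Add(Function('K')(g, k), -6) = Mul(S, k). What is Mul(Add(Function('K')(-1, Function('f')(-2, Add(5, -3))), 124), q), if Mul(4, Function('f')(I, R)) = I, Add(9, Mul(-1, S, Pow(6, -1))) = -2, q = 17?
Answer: 1649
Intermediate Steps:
S = 66 (S = Add(54, Mul(-6, -2)) = Add(54, 12) = 66)
Function('f')(I, R) = Mul(Rational(1, 4), I)
Function('K')(g, k) = Add(6, Mul(66, k))
Mul(Add(Function('K')(-1, Function('f')(-2, Add(5, -3))), 124), q) = Mul(Add(Add(6, Mul(66, Mul(Rational(1, 4), -2))), 124), 17) = Mul(Add(Add(6, Mul(66, Rational(-1, 2))), 124), 17) = Mul(Add(Add(6, -33), 124), 17) = Mul(Add(-27, 124), 17) = Mul(97, 17) = 1649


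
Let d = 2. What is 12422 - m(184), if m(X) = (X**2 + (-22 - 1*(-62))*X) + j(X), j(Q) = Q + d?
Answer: -28980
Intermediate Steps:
j(Q) = 2 + Q (j(Q) = Q + 2 = 2 + Q)
m(X) = 2 + X**2 + 41*X (m(X) = (X**2 + (-22 - 1*(-62))*X) + (2 + X) = (X**2 + (-22 + 62)*X) + (2 + X) = (X**2 + 40*X) + (2 + X) = 2 + X**2 + 41*X)
12422 - m(184) = 12422 - (2 + 184**2 + 41*184) = 12422 - (2 + 33856 + 7544) = 12422 - 1*41402 = 12422 - 41402 = -28980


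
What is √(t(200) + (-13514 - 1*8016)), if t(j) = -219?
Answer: I*√21749 ≈ 147.48*I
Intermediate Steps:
√(t(200) + (-13514 - 1*8016)) = √(-219 + (-13514 - 1*8016)) = √(-219 + (-13514 - 8016)) = √(-219 - 21530) = √(-21749) = I*√21749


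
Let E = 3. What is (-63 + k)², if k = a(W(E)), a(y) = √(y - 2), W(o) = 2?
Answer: 3969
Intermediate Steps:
a(y) = √(-2 + y)
k = 0 (k = √(-2 + 2) = √0 = 0)
(-63 + k)² = (-63 + 0)² = (-63)² = 3969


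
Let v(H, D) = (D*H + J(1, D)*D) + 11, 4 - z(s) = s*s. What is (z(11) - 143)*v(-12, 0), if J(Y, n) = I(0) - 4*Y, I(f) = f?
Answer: -2860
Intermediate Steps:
z(s) = 4 - s² (z(s) = 4 - s*s = 4 - s²)
J(Y, n) = -4*Y (J(Y, n) = 0 - 4*Y = -4*Y)
v(H, D) = 11 - 4*D + D*H (v(H, D) = (D*H + (-4*1)*D) + 11 = (D*H - 4*D) + 11 = (-4*D + D*H) + 11 = 11 - 4*D + D*H)
(z(11) - 143)*v(-12, 0) = ((4 - 1*11²) - 143)*(11 - 4*0 + 0*(-12)) = ((4 - 1*121) - 143)*(11 + 0 + 0) = ((4 - 121) - 143)*11 = (-117 - 143)*11 = -260*11 = -2860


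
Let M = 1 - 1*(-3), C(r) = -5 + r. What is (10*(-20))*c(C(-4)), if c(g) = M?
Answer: -800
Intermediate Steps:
M = 4 (M = 1 + 3 = 4)
c(g) = 4
(10*(-20))*c(C(-4)) = (10*(-20))*4 = -200*4 = -800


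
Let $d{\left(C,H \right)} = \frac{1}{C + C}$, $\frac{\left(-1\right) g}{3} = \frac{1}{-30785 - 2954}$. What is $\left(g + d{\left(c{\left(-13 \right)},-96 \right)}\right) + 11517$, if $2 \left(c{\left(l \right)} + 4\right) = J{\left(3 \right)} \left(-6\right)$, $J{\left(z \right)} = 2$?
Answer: $\frac{7771407581}{674780} \approx 11517.0$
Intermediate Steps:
$g = \frac{3}{33739}$ ($g = - \frac{3}{-30785 - 2954} = - \frac{3}{-33739} = \left(-3\right) \left(- \frac{1}{33739}\right) = \frac{3}{33739} \approx 8.8918 \cdot 10^{-5}$)
$c{\left(l \right)} = -10$ ($c{\left(l \right)} = -4 + \frac{2 \left(-6\right)}{2} = -4 + \frac{1}{2} \left(-12\right) = -4 - 6 = -10$)
$d{\left(C,H \right)} = \frac{1}{2 C}$
$\left(g + d{\left(c{\left(-13 \right)},-96 \right)}\right) + 11517 = \left(\frac{3}{33739} + \frac{1}{2 \left(-10\right)}\right) + 11517 = \left(\frac{3}{33739} + \frac{1}{2} \left(- \frac{1}{10}\right)\right) + 11517 = \left(\frac{3}{33739} - \frac{1}{20}\right) + 11517 = - \frac{33679}{674780} + 11517 = \frac{7771407581}{674780}$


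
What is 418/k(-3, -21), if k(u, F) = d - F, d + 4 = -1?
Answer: 209/8 ≈ 26.125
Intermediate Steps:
d = -5 (d = -4 - 1 = -5)
k(u, F) = -5 - F
418/k(-3, -21) = 418/(-5 - 1*(-21)) = 418/(-5 + 21) = 418/16 = 418*(1/16) = 209/8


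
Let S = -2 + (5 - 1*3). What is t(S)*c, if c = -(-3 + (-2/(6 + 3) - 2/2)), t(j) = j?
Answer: 0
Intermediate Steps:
S = 0 (S = -2 + (5 - 3) = -2 + 2 = 0)
c = 38/9 (c = -(-3 + (-2/9 - 2*½)) = -(-3 + (-2*⅑ - 1)) = -(-3 + (-2/9 - 1)) = -(-3 - 11/9) = -1*(-38/9) = 38/9 ≈ 4.2222)
t(S)*c = 0*(38/9) = 0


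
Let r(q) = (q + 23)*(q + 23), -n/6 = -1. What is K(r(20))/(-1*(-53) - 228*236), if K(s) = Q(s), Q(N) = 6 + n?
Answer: -12/53755 ≈ -0.00022323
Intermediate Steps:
n = 6 (n = -6*(-1) = 6)
r(q) = (23 + q)**2 (r(q) = (23 + q)*(23 + q) = (23 + q)**2)
Q(N) = 12 (Q(N) = 6 + 6 = 12)
K(s) = 12
K(r(20))/(-1*(-53) - 228*236) = 12/(-1*(-53) - 228*236) = 12/(53 - 53808) = 12/(-53755) = 12*(-1/53755) = -12/53755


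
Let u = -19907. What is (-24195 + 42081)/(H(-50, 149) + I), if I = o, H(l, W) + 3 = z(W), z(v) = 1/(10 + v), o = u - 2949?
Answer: -1421937/1817290 ≈ -0.78245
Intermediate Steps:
o = -22856 (o = -19907 - 2949 = -22856)
H(l, W) = -3 + 1/(10 + W)
I = -22856
(-24195 + 42081)/(H(-50, 149) + I) = (-24195 + 42081)/((-29 - 3*149)/(10 + 149) - 22856) = 17886/((-29 - 447)/159 - 22856) = 17886/((1/159)*(-476) - 22856) = 17886/(-476/159 - 22856) = 17886/(-3634580/159) = 17886*(-159/3634580) = -1421937/1817290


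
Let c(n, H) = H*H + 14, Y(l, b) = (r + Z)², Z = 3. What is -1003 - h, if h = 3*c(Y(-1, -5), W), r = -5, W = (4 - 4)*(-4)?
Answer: -1045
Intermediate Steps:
W = 0 (W = 0*(-4) = 0)
Y(l, b) = 4 (Y(l, b) = (-5 + 3)² = (-2)² = 4)
c(n, H) = 14 + H² (c(n, H) = H² + 14 = 14 + H²)
h = 42 (h = 3*(14 + 0²) = 3*(14 + 0) = 3*14 = 42)
-1003 - h = -1003 - 1*42 = -1003 - 42 = -1045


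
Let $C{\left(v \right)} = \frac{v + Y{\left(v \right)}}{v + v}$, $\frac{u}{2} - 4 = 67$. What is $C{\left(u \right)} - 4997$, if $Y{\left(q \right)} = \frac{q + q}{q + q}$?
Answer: $- \frac{1419005}{284} \approx -4996.5$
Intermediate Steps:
$u = 142$ ($u = 8 + 2 \cdot 67 = 8 + 134 = 142$)
$Y{\left(q \right)} = 1$ ($Y{\left(q \right)} = \frac{2 q}{2 q} = 2 q \frac{1}{2 q} = 1$)
$C{\left(v \right)} = \frac{1 + v}{2 v}$ ($C{\left(v \right)} = \frac{v + 1}{v + v} = \frac{1 + v}{2 v}$)
$C{\left(u \right)} - 4997 = \frac{1 + 142}{2 \cdot 142} - 4997 = \frac{1}{2} \cdot \frac{1}{142} \cdot 143 - 4997 = \frac{143}{284} - 4997 = - \frac{1419005}{284}$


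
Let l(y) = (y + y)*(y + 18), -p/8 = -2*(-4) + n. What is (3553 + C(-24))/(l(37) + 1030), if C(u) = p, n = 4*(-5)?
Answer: 3649/5100 ≈ 0.71549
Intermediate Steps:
n = -20
p = 96 (p = -8*(-2*(-4) - 20) = -8*(8 - 20) = -8*(-12) = 96)
C(u) = 96
l(y) = 2*y*(18 + y) (l(y) = (2*y)*(18 + y) = 2*y*(18 + y))
(3553 + C(-24))/(l(37) + 1030) = (3553 + 96)/(2*37*(18 + 37) + 1030) = 3649/(2*37*55 + 1030) = 3649/(4070 + 1030) = 3649/5100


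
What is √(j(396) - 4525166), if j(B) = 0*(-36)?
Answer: I*√4525166 ≈ 2127.2*I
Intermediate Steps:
j(B) = 0
√(j(396) - 4525166) = √(0 - 4525166) = √(-4525166) = I*√4525166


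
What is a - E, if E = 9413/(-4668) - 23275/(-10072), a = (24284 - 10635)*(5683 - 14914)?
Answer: -1480935551240047/11754024 ≈ -1.2599e+8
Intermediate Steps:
a = -125993919 (a = 13649*(-9231) = -125993919)
E = 3459991/11754024 (E = 9413*(-1/4668) - 23275*(-1/10072) = -9413/4668 + 23275/10072 = 3459991/11754024 ≈ 0.29437)
a - E = -125993919 - 1*3459991/11754024 = -125993919 - 3459991/11754024 = -1480935551240047/11754024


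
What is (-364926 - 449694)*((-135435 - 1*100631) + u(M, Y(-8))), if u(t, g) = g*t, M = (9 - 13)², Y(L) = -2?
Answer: 192330152760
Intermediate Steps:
M = 16 (M = (-4)² = 16)
(-364926 - 449694)*((-135435 - 1*100631) + u(M, Y(-8))) = (-364926 - 449694)*((-135435 - 1*100631) - 2*16) = -814620*((-135435 - 100631) - 32) = -814620*(-236066 - 32) = -814620*(-236098) = 192330152760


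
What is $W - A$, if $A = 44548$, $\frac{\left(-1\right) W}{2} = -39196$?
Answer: $33844$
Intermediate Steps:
$W = 78392$ ($W = \left(-2\right) \left(-39196\right) = 78392$)
$W - A = 78392 - 44548 = 33844$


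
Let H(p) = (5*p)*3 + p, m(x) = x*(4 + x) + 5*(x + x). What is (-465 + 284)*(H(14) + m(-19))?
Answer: -57739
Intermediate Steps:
m(x) = 10*x + x*(4 + x) (m(x) = x*(4 + x) + 5*(2*x) = x*(4 + x) + 10*x = 10*x + x*(4 + x))
H(p) = 16*p (H(p) = 15*p + p = 16*p)
(-465 + 284)*(H(14) + m(-19)) = (-465 + 284)*(16*14 - 19*(14 - 19)) = -181*(224 - 19*(-5)) = -181*(224 + 95) = -181*319 = -57739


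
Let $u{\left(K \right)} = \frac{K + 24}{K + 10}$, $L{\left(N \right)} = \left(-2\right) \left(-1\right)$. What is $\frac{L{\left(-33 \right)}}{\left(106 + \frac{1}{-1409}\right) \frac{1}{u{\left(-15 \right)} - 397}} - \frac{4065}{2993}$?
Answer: $- \frac{19853542081}{2235067645} \approx -8.8828$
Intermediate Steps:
$L{\left(N \right)} = 2$
$u{\left(K \right)} = \frac{24 + K}{10 + K}$
$\frac{L{\left(-33 \right)}}{\left(106 + \frac{1}{-1409}\right) \frac{1}{u{\left(-15 \right)} - 397}} - \frac{4065}{2993} = \frac{2}{\left(106 + \frac{1}{-1409}\right) \frac{1}{\frac{24 - 15}{10 - 15} - 397}} - \frac{4065}{2993} = \frac{2}{\left(106 - \frac{1}{1409}\right) \frac{1}{\frac{1}{-5} \cdot 9 - 397}} - \frac{4065}{2993} = \frac{2}{\frac{149353}{1409} \frac{1}{\left(- \frac{1}{5}\right) 9 - 397}} - \frac{4065}{2993} = \frac{2}{\frac{149353}{1409} \frac{1}{- \frac{9}{5} - 397}} - \frac{4065}{2993} = \frac{2}{\frac{149353}{1409} \frac{1}{- \frac{1994}{5}}} - \frac{4065}{2993} = \frac{2}{\frac{149353}{1409} \left(- \frac{5}{1994}\right)} - \frac{4065}{2993} = \frac{2}{- \frac{746765}{2809546}} - \frac{4065}{2993} = 2 \left(- \frac{2809546}{746765}\right) - \frac{4065}{2993} = - \frac{5619092}{746765} - \frac{4065}{2993} = - \frac{19853542081}{2235067645}$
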